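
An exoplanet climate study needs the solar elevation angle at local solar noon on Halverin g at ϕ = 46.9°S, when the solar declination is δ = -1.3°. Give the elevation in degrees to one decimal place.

44.4°

At local noon the hour angle is zero, so the zenith angle equals |ϕ − δ| = |-46.9° − (-1.300°)| = 45.600°.
Elevation = 90° − 45.600° = 44.4°.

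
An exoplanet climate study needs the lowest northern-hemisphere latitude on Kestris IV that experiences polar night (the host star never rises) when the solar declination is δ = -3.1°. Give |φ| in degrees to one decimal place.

Polar night requires cos H₀ = −tan φ tan δ ≥ 1, i.e. tan φ tan δ ≤ −1.
The boundary is |tan φ| · |tan δ| = 1, so |φ| = 90° − |δ| = 90° − 3.1° = 86.9° in the northern hemisphere.

|φ| = 86.9°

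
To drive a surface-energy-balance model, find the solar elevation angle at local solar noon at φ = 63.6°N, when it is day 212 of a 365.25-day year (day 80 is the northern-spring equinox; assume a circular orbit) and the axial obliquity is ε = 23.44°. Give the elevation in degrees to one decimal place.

44.1°

Solar longitude: λ_s = 360° × (212 − 80)/365.25 = 130.103°.
sin δ = sin 23.44° × sin 130.103° = 0.30427, so δ = +17.714°.
At local noon the hour angle is zero, so the zenith angle equals |φ − δ| = |+63.6° − (+17.714°)| = 45.886°.
Elevation = 90° − 45.886° = 44.1°.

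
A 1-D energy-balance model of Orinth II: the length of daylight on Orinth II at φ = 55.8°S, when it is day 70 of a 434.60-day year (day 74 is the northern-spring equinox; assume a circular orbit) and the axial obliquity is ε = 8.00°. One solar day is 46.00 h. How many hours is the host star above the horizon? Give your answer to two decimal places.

23.17 h

Solar longitude: λ_s = 360° × (70 − 74)/434.60 = -3.313°, i.e. -3.313° + 360° = 356.687°.
sin δ = sin 8.00° × sin 356.687° = -0.00804, so δ = -0.461°.
cos H₀ = −tan φ · tan δ = −tan(-55.8°) × tan(-0.461°) = -0.0118, so H₀ = 1.5826 rad = 90.68°.
Daylight = 2H₀/(2π) × 46.00 h = (1.5826/π) × 46.00 = 23.17 h.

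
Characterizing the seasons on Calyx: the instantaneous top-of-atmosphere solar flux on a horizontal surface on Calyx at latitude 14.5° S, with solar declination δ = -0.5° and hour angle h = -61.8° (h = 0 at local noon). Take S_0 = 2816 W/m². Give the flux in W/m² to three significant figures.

cos θ_z = sin ϕ sin δ + cos ϕ cos δ cos h = 0.002185 + 0.457481 = 0.459666.
Flux = S_0 · cos θ_z = 2816 × 0.459666 = 1294 W/m².

1.29e+03 W/m²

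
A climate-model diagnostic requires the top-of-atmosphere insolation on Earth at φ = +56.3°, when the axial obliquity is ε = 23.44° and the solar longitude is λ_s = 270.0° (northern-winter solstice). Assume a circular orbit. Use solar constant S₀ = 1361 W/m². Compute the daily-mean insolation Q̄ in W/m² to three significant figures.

Q̄ ≈ 43.8 W/m²

Solar declination: sin δ = sin ε · sin λ_s = sin 23.44° × sin 270.0° = -0.39779, so δ = -23.440°.
cos H₀ = −tan(+56.3°) tan(-23.440°) = 0.6501, H₀ = 0.8631 rad.
Bracket: H₀ sin φ sin δ + cos φ cos δ sin H₀ = 0.8631×0.83195×-0.39779 + 0.55484×0.91748×0.75984 = -0.285636 + 0.386800 = 0.101164.
Q̄ = (S₀/π) × [bracket] = (1361/π) × 0.101164 = 43.83 W/m².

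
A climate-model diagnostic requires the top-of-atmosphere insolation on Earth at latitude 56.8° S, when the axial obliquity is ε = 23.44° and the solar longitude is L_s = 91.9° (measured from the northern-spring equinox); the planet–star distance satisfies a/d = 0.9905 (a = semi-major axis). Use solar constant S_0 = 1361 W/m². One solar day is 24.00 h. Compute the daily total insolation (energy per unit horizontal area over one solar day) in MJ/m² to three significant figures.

3.48 MJ/m²

Solar declination: sin δ = sin ε · sin L_s = sin 23.44° × sin 91.9° = 0.39757, so δ = +23.426°.
cos h₀ = −tan(-56.8°) tan(+23.426°) = 0.6621, h₀ = 0.8471 rad.
Bracket: h₀ sin ϕ sin δ + cos ϕ cos δ sin h₀ = 0.8471×-0.83676×0.39757 + 0.54756×0.91757×0.74939 = -0.281805 + 0.376512 = 0.094707.
Inverse-square distance factor (a/d)² = 0.9905² = 0.981090.
Q̄ = (S_0/π) × 0.981090 × [bracket] = (1361/π) × 0.981090 × 0.094707 = 40.253 W/m².
Daily total = Q̄ × 24.00 h × 3600 s/h = 40.253 × 24.00 × 3600 / 10⁶ = 3.478 MJ/m².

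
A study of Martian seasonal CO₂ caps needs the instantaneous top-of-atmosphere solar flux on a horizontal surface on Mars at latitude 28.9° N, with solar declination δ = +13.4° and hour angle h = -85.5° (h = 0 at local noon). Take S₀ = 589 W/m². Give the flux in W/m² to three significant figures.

cos θ_z = sin φ sin δ + cos φ cos δ cos h = 0.112000 + 0.066818 = 0.178818.
Flux = S₀ · cos θ_z = 589 × 0.178818 = 105.3 W/m².

105 W/m²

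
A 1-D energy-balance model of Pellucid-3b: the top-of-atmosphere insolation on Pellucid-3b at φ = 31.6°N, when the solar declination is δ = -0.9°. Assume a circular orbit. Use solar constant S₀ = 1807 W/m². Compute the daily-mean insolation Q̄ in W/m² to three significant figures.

Q̄ ≈ 482 W/m²

cos H₀ = −tan(+31.6°) tan(-0.900°) = 0.0097, H₀ = 1.5611 rad.
Bracket: H₀ sin φ sin δ + cos φ cos δ sin H₀ = 1.5611×0.52399×-0.01571 + 0.85173×0.99988×0.99995 = -0.012851 + 0.851585 = 0.838734.
Q̄ = (S₀/π) × [bracket] = (1807/π) × 0.838734 = 482.4 W/m².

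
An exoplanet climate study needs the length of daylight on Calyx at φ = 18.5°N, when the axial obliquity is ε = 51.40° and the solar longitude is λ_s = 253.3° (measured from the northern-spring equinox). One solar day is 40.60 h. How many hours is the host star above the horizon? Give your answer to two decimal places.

15.29 h

Solar declination: sin δ = sin ε · sin λ_s = sin 51.40° × sin 253.3° = -0.74856, so δ = -48.466°.
cos H₀ = −tan φ · tan δ = −tan(+18.5°) × tan(-48.466°) = 0.3777, so H₀ = 1.1834 rad = 67.81°.
Daylight = 2H₀/(2π) × 40.60 h = (1.1834/π) × 40.60 = 15.29 h.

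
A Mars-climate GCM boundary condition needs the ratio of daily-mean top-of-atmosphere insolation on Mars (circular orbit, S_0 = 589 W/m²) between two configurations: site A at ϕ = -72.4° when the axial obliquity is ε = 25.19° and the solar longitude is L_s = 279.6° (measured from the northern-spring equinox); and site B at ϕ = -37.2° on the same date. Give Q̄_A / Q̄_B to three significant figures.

Q̄_A / Q̄_B ≈ 1.08

— Configuration A (ϕ=-72.4°):
Solar declination: sin δ = sin ε · sin L_s = sin 25.19° × sin 279.6° = -0.41966, so δ = -24.813°.
cos h₀ = −tan(-72.4°) tan(-24.813°) = -1.4575 ≤ −1 ⇒ polar day, h₀ = π.
Bracket: h₀ sin ϕ sin δ + cos ϕ cos δ sin h₀ = 3.1416×-0.95319×-0.41966 + 0.30237×0.90768×0.00000 = 1.256689 + 0.000000 = 1.256689.
Q̄ = (S_0/π) × [bracket] = (589/π) × 1.256689 = 235.61 W/m².
— Configuration B (ϕ=-37.2°):
cos h₀ = −tan(-37.2°) tan(-24.813°) = -0.3509, h₀ = 1.9294 rad.
Bracket: h₀ sin ϕ sin δ + cos ϕ cos δ sin h₀ = 1.9294×-0.60460×-0.41966 + 0.79653×0.90768×0.93640 = 0.489540 + 0.677012 = 1.166552.
Q̄ = (S_0/π) × [bracket] = (589/π) × 1.166552 = 218.71 W/m².
Ratio Q̄_A / Q̄_B = 235.61 / 218.71 = 1.077.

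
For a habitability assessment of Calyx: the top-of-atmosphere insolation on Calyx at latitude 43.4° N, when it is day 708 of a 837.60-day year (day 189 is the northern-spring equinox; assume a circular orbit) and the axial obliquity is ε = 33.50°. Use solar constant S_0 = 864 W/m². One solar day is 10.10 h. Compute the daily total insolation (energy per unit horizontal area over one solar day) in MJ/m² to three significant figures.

3.17 MJ/m²

Solar longitude: L_s = 360° × (708 − 189)/837.60 = 223.066°.
sin δ = sin 33.50° × sin 223.066° = -0.37688, so δ = -22.141°.
cos h₀ = −tan(+43.4°) tan(-22.141°) = 0.3848, h₀ = 1.1758 rad.
Bracket: h₀ sin ϕ sin δ + cos ϕ cos δ sin h₀ = 1.1758×0.68709×-0.37688 + 0.72657×0.92626×0.92301 = -0.304474 + 0.621179 = 0.316705.
Q̄ = (S_0/π) × [bracket] = (864/π) × 0.316705 = 87.100 W/m².
Daily total = Q̄ × 10.10 h × 3600 s/h = 87.100 × 10.10 × 3600 / 10⁶ = 3.167 MJ/m².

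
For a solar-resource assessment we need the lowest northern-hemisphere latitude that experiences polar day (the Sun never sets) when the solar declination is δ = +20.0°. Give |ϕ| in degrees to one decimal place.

|ϕ| = 70.0°

Polar day requires cos h₀ = −tan ϕ tan δ ≤ −1, i.e. tan ϕ tan δ ≥ 1.
The boundary is |tan ϕ| · |tan δ| = 1, so |ϕ| = 90° − |δ| = 90° − 20.0° = 70.0° in the northern hemisphere.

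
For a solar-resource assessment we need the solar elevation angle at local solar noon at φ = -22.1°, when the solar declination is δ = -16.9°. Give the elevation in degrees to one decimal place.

84.8°

At local noon the hour angle is zero, so the zenith angle equals |φ − δ| = |-22.1° − (-16.900°)| = 5.200°.
Elevation = 90° − 5.200° = 84.8°.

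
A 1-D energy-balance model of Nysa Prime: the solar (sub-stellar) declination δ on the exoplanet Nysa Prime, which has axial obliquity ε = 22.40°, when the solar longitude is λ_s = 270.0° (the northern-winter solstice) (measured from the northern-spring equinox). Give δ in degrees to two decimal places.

sin δ = sin ε · sin λ_s = sin 22.40° × sin 270.0° = -0.381070.
δ = arcsin(-0.381070) = -22.40°.

δ = -22.40°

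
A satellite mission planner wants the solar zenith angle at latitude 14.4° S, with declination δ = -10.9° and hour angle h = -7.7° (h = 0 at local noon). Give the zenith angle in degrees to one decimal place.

θ_z = 8.3°

cos θ_z = sin φ sin δ + cos φ cos δ cos h = 0.047026 + 0.942533 = 0.989559.
θ_z = arccos(0.989559) = 8.3°.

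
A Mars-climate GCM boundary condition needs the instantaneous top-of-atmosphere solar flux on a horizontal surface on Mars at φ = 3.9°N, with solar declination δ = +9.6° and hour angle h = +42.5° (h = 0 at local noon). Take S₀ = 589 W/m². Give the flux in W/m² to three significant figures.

434 W/m²

cos θ_z = sin φ sin δ + cos φ cos δ cos h = 0.011343 + 0.725269 = 0.736612.
Flux = S₀ · cos θ_z = 589 × 0.736612 = 433.9 W/m².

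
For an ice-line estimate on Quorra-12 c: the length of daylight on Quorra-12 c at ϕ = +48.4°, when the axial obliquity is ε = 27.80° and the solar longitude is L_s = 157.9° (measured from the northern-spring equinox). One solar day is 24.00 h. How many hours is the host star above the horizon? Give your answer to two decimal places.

Solar declination: sin δ = sin ε · sin L_s = sin 27.80° × sin 157.9° = 0.17547, so δ = +10.106°.
cos h₀ = −tan ϕ · tan δ = −tan(+48.4°) × tan(+10.106°) = -0.2007, so h₀ = 1.7729 rad = 101.58°.
Daylight = 2h₀/(2π) × 24.00 h = (1.7729/π) × 24.00 = 13.54 h.

13.54 h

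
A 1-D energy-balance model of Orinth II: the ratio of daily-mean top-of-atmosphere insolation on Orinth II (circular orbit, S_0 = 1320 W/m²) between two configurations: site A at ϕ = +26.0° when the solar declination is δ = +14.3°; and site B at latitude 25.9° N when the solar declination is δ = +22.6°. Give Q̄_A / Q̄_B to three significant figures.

— Configuration A (ϕ=+26.0°):
cos h₀ = −tan(+26.0°) tan(+14.300°) = -0.1243, h₀ = 1.6954 rad.
Bracket: h₀ sin ϕ sin δ + cos ϕ cos δ sin h₀ = 1.6954×0.43837×0.24700 + 0.89879×0.96902×0.99224 = 0.183573 + 0.864187 = 1.047760.
Q̄ = (S_0/π) × [bracket] = (1320/π) × 1.047760 = 440.24 W/m².
— Configuration B (ϕ=+25.9°):
cos h₀ = −tan(+25.9°) tan(+22.600°) = -0.2021, h₀ = 1.7743 rad.
Bracket: h₀ sin ϕ sin δ + cos ϕ cos δ sin h₀ = 1.7743×0.43680×0.38430 + 0.89956×0.92321×0.97936 = 0.297838 + 0.813342 = 1.111180.
Q̄ = (S_0/π) × [bracket] = (1320/π) × 1.111180 = 466.88 W/m².
Ratio Q̄_A / Q̄_B = 440.24 / 466.88 = 0.9429.

Q̄_A / Q̄_B ≈ 0.943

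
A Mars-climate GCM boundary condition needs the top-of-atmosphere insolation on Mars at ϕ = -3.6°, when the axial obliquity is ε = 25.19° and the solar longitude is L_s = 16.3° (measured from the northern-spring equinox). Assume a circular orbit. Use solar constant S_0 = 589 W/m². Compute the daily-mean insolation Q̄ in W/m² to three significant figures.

Q̄ ≈ 184 W/m²

Solar declination: sin δ = sin ε · sin L_s = sin 25.19° × sin 16.3° = 0.11946, so δ = +6.861°.
cos h₀ = −tan(-3.6°) tan(+6.861°) = 0.0076, h₀ = 1.5632 rad.
Bracket: h₀ sin ϕ sin δ + cos ϕ cos δ sin h₀ = 1.5632×-0.06279×0.11946 + 0.99803×0.99284×0.99997 = -0.011725 + 0.990854 = 0.979129.
Q̄ = (S_0/π) × [bracket] = (589/π) × 0.979129 = 183.6 W/m².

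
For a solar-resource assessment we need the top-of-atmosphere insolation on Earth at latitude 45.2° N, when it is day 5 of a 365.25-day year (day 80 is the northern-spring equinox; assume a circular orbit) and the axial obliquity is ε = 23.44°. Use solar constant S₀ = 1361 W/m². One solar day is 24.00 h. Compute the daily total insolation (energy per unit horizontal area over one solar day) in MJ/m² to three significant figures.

10.6 MJ/m²

Solar longitude: λ_s = 360° × (5 − 80)/365.25 = -73.922°, i.e. -73.922° + 360° = 286.078°.
sin δ = sin 23.44° × sin 286.078° = -0.38223, so δ = -22.472°.
cos H₀ = −tan(+45.2°) tan(-22.472°) = 0.4165, H₀ = 1.1412 rad.
Bracket: H₀ sin φ sin δ + cos φ cos δ sin H₀ = 1.1412×0.70957×-0.38223 + 0.70463×0.92407×0.90912 = -0.309515 + 0.591953 = 0.282438.
Q̄ = (S₀/π) × [bracket] = (1361/π) × 0.282438 = 122.36 W/m².
Daily total = Q̄ × 24.00 h × 3600 s/h = 122.36 × 24.00 × 3600 / 10⁶ = 10.57 MJ/m².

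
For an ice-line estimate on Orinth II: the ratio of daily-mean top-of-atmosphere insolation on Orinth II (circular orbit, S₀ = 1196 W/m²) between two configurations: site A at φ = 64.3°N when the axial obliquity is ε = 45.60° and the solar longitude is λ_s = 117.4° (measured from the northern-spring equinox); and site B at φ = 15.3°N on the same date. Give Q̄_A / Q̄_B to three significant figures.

— Configuration A (φ=+64.3°):
Solar declination: sin δ = sin ε · sin λ_s = sin 45.60° × sin 117.4° = 0.63432, so δ = +39.370°.
cos H₀ = −tan(+64.3°) tan(+39.370°) = -1.7049 ≤ −1 ⇒ polar day, H₀ = π.
Bracket: H₀ sin φ sin δ + cos φ cos δ sin H₀ = 3.1416×0.90108×0.63432 + 0.43366×0.77307×0.00000 = 1.795654 + 0.000000 = 1.795654.
Q̄ = (S₀/π) × [bracket] = (1196/π) × 1.795654 = 683.60 W/m².
— Configuration B (φ=+15.3°):
cos H₀ = −tan(+15.3°) tan(+39.370°) = -0.2245, H₀ = 1.7972 rad.
Bracket: H₀ sin φ sin δ + cos φ cos δ sin H₀ = 1.7972×0.26387×0.63432 + 0.96456×0.77307×0.97448 = 0.300812 + 0.726643 = 1.027455.
Q̄ = (S₀/π) × [bracket] = (1196/π) × 1.027455 = 391.15 W/m².
Ratio Q̄_A / Q̄_B = 683.60 / 391.15 = 1.748.

Q̄_A / Q̄_B ≈ 1.75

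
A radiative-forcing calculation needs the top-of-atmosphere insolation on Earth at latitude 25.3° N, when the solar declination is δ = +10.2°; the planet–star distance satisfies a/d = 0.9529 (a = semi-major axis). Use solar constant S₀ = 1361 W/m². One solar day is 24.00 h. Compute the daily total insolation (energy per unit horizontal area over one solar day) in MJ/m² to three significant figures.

cos H₀ = −tan(+25.3°) tan(+10.200°) = -0.0851, H₀ = 1.6560 rad.
Bracket: H₀ sin φ sin δ + cos φ cos δ sin H₀ = 1.6560×0.42736×0.17708 + 0.90408×0.98420×0.99638 = 0.125321 + 0.886574 = 1.011895.
Inverse-square distance factor (a/d)² = 0.9529² = 0.908018.
Q̄ = (S₀/π) × 0.908018 × [bracket] = (1361/π) × 0.908018 × 1.011895 = 398.05 W/m².
Daily total = Q̄ × 24.00 h × 3600 s/h = 398.05 × 24.00 × 3600 / 10⁶ = 34.39 MJ/m².

34.4 MJ/m²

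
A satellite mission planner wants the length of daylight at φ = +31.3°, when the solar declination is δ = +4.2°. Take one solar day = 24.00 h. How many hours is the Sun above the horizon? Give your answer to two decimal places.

cos H₀ = −tan φ · tan δ = −tan(+31.3°) × tan(+4.200°) = -0.0446, so H₀ = 1.6155 rad = 92.56°.
Daylight = 2H₀/(2π) × 24.00 h = (1.6155/π) × 24.00 = 12.34 h.

12.34 h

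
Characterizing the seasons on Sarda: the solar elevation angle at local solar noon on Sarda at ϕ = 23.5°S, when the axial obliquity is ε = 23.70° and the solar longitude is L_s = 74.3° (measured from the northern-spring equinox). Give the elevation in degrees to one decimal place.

Solar declination: sin δ = sin ε · sin L_s = sin 23.70° × sin 74.3° = 0.38695, so δ = +22.765°.
At local noon the hour angle is zero, so the zenith angle equals |ϕ − δ| = |-23.5° − (+22.765°)| = 46.265°.
Elevation = 90° − 46.265° = 43.7°.

43.7°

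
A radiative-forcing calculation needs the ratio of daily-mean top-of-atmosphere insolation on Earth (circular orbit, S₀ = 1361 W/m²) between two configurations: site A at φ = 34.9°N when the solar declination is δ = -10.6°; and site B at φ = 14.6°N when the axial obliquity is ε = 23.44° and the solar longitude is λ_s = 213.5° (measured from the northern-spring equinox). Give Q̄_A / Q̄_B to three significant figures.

— Configuration A (φ=+34.9°):
cos H₀ = −tan(+34.9°) tan(-10.600°) = 0.1306, H₀ = 1.4399 rad.
Bracket: H₀ sin φ sin δ + cos φ cos δ sin H₀ = 1.4399×0.57215×-0.18395 + 0.82015×0.98294×0.99144 = -0.151545 + 0.799258 = 0.647713.
Q̄ = (S₀/π) × [bracket] = (1361/π) × 0.647713 = 280.60 W/m².
— Configuration B (φ=+14.6°):
Solar declination: sin δ = sin ε · sin λ_s = sin 23.44° × sin 213.5° = -0.21955, so δ = -12.683°.
cos H₀ = −tan(+14.6°) tan(-12.683°) = 0.0586, H₀ = 1.5121 rad.
Bracket: H₀ sin φ sin δ + cos φ cos δ sin H₀ = 1.5121×0.25207×-0.21955 + 0.96771×0.97560×0.99828 = -0.083683 + 0.942474 = 0.858791.
Q̄ = (S₀/π) × [bracket] = (1361/π) × 0.858791 = 372.05 W/m².
Ratio Q̄_A / Q̄_B = 280.60 / 372.05 = 0.7542.

Q̄_A / Q̄_B ≈ 0.754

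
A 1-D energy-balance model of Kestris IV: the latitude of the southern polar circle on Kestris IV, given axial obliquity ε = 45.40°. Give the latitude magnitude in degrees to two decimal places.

The polar circle is the lowest latitude that experiences at least one full rotation of continuous darkness at the northern-summer solstice; it lies at |φ| = 90° − ε = 90° − 45.40° = 44.60°.

44.60°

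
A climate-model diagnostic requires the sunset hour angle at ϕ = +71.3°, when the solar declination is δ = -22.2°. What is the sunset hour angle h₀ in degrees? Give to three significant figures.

cos h₀ = −tan ϕ · tan δ = 1.2057 ≥ 1, so the Sun never rises (polar night) and h₀ = 0.

h₀ = 0.00°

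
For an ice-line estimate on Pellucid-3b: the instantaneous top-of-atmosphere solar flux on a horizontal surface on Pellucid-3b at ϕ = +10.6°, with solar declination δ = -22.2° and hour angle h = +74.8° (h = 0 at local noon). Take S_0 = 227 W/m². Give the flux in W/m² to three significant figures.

38.4 W/m²

cos θ_z = sin ϕ sin δ + cos ϕ cos δ cos h = -0.069504 + 0.238611 = 0.169107.
Flux = S_0 · cos θ_z = 227 × 0.169107 = 38.39 W/m².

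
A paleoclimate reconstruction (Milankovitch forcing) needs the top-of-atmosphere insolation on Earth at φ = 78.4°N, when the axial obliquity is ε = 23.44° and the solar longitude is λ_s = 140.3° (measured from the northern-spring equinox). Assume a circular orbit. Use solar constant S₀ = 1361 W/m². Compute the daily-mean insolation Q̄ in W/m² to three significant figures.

Q̄ ≈ 339 W/m²

Solar declination: sin δ = sin ε · sin λ_s = sin 23.44° × sin 140.3° = 0.25409, so δ = +14.720°.
cos H₀ = −tan(+78.4°) tan(+14.720°) = -1.2799 ≤ −1 ⇒ polar day, H₀ = π.
Bracket: H₀ sin φ sin δ + cos φ cos δ sin H₀ = 3.1416×0.97958×0.25409 + 0.20108×0.96718×0.00000 = 0.781949 + 0.000000 = 0.781949.
Q̄ = (S₀/π) × [bracket] = (1361/π) × 0.781949 = 338.8 W/m².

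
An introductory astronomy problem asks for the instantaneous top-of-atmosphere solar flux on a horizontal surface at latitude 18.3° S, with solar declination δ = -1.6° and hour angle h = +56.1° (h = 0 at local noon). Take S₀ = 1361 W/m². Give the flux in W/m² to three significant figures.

732 W/m²

cos θ_z = sin φ sin δ + cos φ cos δ cos h = 0.008767 + 0.529331 = 0.538098.
Flux = S₀ · cos θ_z = 1361 × 0.538098 = 732.4 W/m².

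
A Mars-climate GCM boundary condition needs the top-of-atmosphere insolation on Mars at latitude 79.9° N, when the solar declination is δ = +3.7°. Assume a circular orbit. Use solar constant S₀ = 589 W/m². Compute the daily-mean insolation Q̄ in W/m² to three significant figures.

Q̄ ≈ 53.7 W/m²

cos H₀ = −tan(+79.9°) tan(+3.700°) = -0.3630, H₀ = 1.9423 rad.
Bracket: H₀ sin φ sin δ + cos φ cos δ sin H₀ = 1.9423×0.98450×0.06453 + 0.17537×0.99792×0.93177 = 0.123394 + 0.163065 = 0.286459.
Q̄ = (S₀/π) × [bracket] = (589/π) × 0.286459 = 53.71 W/m².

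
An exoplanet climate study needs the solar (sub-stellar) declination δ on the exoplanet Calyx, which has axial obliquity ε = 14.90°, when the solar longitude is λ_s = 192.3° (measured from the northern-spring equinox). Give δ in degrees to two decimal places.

sin δ = sin ε · sin λ_s = sin 14.90° × sin 192.3° = -0.054777.
δ = arcsin(-0.054777) = -3.14°.

δ = -3.14°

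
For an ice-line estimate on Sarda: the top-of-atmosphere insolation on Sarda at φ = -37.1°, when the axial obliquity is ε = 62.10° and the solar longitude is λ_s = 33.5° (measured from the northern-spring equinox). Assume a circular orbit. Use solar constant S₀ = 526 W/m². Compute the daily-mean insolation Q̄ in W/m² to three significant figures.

Q̄ ≈ 49.8 W/m²

Solar declination: sin δ = sin ε · sin λ_s = sin 62.10° × sin 33.5° = 0.48778, so δ = +29.195°.
cos H₀ = −tan(-37.1°) tan(+29.195°) = 0.4226, H₀ = 1.1345 rad.
Bracket: H₀ sin φ sin δ + cos φ cos δ sin H₀ = 1.1345×-0.60321×0.48778 + 0.79758×0.87296×0.90632 = -0.333808 + 0.631030 = 0.297222.
Q̄ = (S₀/π) × [bracket] = (526/π) × 0.297222 = 49.76 W/m².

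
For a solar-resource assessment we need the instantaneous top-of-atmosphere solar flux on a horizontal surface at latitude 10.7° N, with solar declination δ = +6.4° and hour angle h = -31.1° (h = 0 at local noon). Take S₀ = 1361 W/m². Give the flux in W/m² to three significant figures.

1.17e+03 W/m²

cos θ_z = sin φ sin δ + cos φ cos δ cos h = 0.020696 + 0.836135 = 0.856831.
Flux = S₀ · cos θ_z = 1361 × 0.856831 = 1166 W/m².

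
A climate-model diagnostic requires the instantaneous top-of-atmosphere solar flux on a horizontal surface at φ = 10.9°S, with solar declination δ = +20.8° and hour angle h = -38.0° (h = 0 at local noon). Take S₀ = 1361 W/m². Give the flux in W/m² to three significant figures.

893 W/m²

cos θ_z = sin φ sin δ + cos φ cos δ cos h = -0.067149 + 0.723363 = 0.656214.
Flux = S₀ · cos θ_z = 1361 × 0.656214 = 893.1 W/m².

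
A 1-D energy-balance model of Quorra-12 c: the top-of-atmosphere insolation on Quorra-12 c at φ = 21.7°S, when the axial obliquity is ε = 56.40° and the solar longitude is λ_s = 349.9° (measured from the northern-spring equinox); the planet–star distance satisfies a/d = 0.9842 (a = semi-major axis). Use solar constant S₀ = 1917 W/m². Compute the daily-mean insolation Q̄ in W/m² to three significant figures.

Solar declination: sin δ = sin ε · sin λ_s = sin 56.40° × sin 349.9° = -0.14607, so δ = -8.399°.
cos H₀ = −tan(-21.7°) tan(-8.399°) = -0.0588, H₀ = 1.6296 rad.
Bracket: H₀ sin φ sin δ + cos φ cos δ sin H₀ = 1.6296×-0.36975×-0.14607 + 0.92913×0.98927×0.99827 = 0.088014 + 0.917570 = 1.005584.
Inverse-square distance factor (a/d)² = 0.9842² = 0.968650.
Q̄ = (S₀/π) × 0.968650 × [bracket] = (1917/π) × 0.968650 × 1.005584 = 594.4 W/m².

Q̄ ≈ 594 W/m²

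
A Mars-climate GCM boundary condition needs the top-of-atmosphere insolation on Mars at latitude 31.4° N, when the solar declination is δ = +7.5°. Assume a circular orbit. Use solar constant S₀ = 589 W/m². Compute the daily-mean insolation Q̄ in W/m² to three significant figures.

Q̄ ≈ 179 W/m²

cos H₀ = −tan(+31.4°) tan(+7.500°) = -0.0804, H₀ = 1.6512 rad.
Bracket: H₀ sin φ sin δ + cos φ cos δ sin H₀ = 1.6512×0.52101×0.13053 + 0.85355×0.99144×0.99677 = 0.112294 + 0.843510 = 0.955804.
Q̄ = (S₀/π) × [bracket] = (589/π) × 0.955804 = 179.2 W/m².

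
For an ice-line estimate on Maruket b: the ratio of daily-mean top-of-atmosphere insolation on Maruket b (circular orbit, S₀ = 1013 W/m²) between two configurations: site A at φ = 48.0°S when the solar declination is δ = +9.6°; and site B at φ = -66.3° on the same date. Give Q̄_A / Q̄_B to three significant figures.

Q̄_A / Q̄_B ≈ 2.56

— Configuration A (φ=-48.0°):
cos H₀ = −tan(-48.0°) tan(+9.600°) = 0.1878, H₀ = 1.3818 rad.
Bracket: H₀ sin φ sin δ + cos φ cos δ sin H₀ = 1.3818×-0.74314×0.16677 + 0.66913×0.98600×0.98220 = -0.171251 + 0.648018 = 0.476767.
Q̄ = (S₀/π) × [bracket] = (1013/π) × 0.476767 = 153.73 W/m².
— Configuration B (φ=-66.3°):
cos H₀ = −tan(-66.3°) tan(+9.600°) = 0.3853, H₀ = 1.1753 rad.
Bracket: H₀ sin φ sin δ + cos φ cos δ sin H₀ = 1.1753×-0.91566×0.16677 + 0.40195×0.98600×0.92279 = -0.179474 + 0.365723 = 0.186249.
Q̄ = (S₀/π) × [bracket] = (1013/π) × 0.186249 = 60.056 W/m².
Ratio Q̄_A / Q̄_B = 153.73 / 60.056 = 2.560.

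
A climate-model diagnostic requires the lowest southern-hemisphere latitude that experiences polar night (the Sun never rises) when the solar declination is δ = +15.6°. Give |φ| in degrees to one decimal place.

|φ| = 74.4°

Polar night requires cos H₀ = −tan φ tan δ ≥ 1, i.e. tan φ tan δ ≤ −1.
The boundary is |tan φ| · |tan δ| = 1, so |φ| = 90° − |δ| = 90° − 15.6° = 74.4° in the southern hemisphere.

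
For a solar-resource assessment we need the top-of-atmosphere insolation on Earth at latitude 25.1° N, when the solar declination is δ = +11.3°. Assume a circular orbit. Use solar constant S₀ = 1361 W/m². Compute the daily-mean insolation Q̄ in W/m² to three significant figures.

cos H₀ = −tan(+25.1°) tan(+11.300°) = -0.0936, H₀ = 1.6645 rad.
Bracket: H₀ sin φ sin δ + cos φ cos δ sin H₀ = 1.6645×0.42420×0.19595 + 0.90557×0.98061×0.99561 = 0.138357 + 0.884113 = 1.022470.
Q̄ = (S₀/π) × [bracket] = (1361/π) × 1.022470 = 443.0 W/m².

Q̄ ≈ 443 W/m²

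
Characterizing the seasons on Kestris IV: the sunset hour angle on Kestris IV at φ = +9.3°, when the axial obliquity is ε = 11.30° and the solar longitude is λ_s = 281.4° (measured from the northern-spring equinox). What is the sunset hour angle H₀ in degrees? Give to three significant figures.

Solar declination: sin δ = sin ε · sin λ_s = sin 11.30° × sin 281.4° = -0.19208, so δ = -11.074°.
cos H₀ = −tan φ · tan δ = −tan(+9.3°) × tan(-11.074°) = 0.0321, so H₀ = 1.5387 rad = 88.16°.

H₀ = 88.2°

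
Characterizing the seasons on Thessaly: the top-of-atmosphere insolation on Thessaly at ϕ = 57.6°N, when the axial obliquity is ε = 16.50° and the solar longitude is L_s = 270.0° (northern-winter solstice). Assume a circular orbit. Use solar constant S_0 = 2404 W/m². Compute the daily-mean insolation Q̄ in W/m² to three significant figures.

Solar declination: sin δ = sin ε · sin L_s = sin 16.50° × sin 270.0° = -0.28402, so δ = -16.500°.
cos h₀ = −tan(+57.6°) tan(-16.500°) = 0.4668, h₀ = 1.0852 rad.
Bracket: h₀ sin ϕ sin δ + cos ϕ cos δ sin h₀ = 1.0852×0.84433×-0.28402 + 0.53583×0.95882×0.88439 = -0.260238 + 0.454368 = 0.194130.
Q̄ = (S_0/π) × [bracket] = (2404/π) × 0.194130 = 148.6 W/m².

Q̄ ≈ 149 W/m²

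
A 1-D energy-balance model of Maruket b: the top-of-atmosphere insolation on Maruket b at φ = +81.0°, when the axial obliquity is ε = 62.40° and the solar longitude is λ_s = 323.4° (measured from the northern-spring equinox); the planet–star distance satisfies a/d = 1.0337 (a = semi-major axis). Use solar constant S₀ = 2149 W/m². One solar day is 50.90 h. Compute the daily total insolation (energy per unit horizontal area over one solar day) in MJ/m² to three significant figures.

0.00 MJ/m²

Solar declination: sin δ = sin ε · sin λ_s = sin 62.40° × sin 323.4° = -0.52838, so δ = -31.896°.
cos H₀ = −tan(+81.0°) tan(-31.896°) = 3.9293 ≥ 1 ⇒ polar night, H₀ = 0 and Q̄ = 0.
Inverse-square distance factor (a/d)² = 1.0337² = 1.068536.
Daily total = Q̄ × 50.90 h × 3600 s/h = 0.00 MJ/m².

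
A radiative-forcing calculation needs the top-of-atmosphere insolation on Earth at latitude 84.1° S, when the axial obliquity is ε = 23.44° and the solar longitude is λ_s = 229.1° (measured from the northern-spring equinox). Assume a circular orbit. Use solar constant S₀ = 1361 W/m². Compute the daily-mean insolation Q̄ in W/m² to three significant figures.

Q̄ ≈ 407 W/m²

Solar declination: sin δ = sin ε · sin λ_s = sin 23.44° × sin 229.1° = -0.30067, so δ = -17.498°.
cos H₀ = −tan(-84.1°) tan(-17.498°) = -3.0507 ≤ −1 ⇒ polar day, H₀ = π.
Bracket: H₀ sin φ sin δ + cos φ cos δ sin H₀ = 3.1416×-0.99470×-0.30067 + 0.10279×0.95373×0.00000 = 0.939579 + 0.000000 = 0.939579.
Q̄ = (S₀/π) × [bracket] = (1361/π) × 0.939579 = 407.0 W/m².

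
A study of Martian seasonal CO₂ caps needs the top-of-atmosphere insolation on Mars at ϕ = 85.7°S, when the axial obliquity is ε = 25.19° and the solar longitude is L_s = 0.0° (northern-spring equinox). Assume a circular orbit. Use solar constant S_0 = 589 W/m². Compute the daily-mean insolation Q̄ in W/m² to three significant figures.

Q̄ ≈ 14.1 W/m²

Solar declination: sin δ = sin ε · sin L_s = sin 25.19° × sin 0.0° = 0.00000, so δ = +0.000°.
cos h₀ = −tan(-85.7°) tan(+0.000°) = 0.0000, h₀ = 1.5708 rad.
Bracket: h₀ sin ϕ sin δ + cos ϕ cos δ sin h₀ = 1.5708×-0.99719×0.00000 + 0.07498×1.00000×1.00000 = -0.000000 + 0.074980 = 0.074980.
Q̄ = (S_0/π) × [bracket] = (589/π) × 0.074980 = 14.06 W/m².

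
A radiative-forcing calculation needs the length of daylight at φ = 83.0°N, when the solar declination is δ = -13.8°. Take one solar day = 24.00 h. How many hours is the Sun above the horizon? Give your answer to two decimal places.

0.00 h

cos H₀ = −tan φ · tan δ = 2.0004 ≥ 1, so the Sun never rises (polar night) and H₀ = 0.
Daylight = 2H₀/(2π) × 24.00 h = (0.0000/π) × 24.00 = 0.00 h.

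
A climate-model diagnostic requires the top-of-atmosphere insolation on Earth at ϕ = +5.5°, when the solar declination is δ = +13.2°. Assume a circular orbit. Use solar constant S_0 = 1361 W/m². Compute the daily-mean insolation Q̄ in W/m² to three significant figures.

cos h₀ = −tan(+5.5°) tan(+13.200°) = -0.0226, h₀ = 1.5934 rad.
Bracket: h₀ sin ϕ sin δ + cos ϕ cos δ sin h₀ = 1.5934×0.09585×0.22835 + 0.99540×0.97358×0.99974 = 0.034875 + 0.968850 = 1.003725.
Q̄ = (S_0/π) × [bracket] = (1361/π) × 1.003725 = 434.8 W/m².

Q̄ ≈ 435 W/m²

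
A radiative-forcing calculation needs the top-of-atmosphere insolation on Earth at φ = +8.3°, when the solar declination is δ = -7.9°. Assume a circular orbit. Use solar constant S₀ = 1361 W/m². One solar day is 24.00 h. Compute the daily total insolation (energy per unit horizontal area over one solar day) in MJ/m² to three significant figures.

cos H₀ = −tan(+8.3°) tan(-7.900°) = 0.0202, H₀ = 1.5506 rad.
Bracket: H₀ sin φ sin δ + cos φ cos δ sin H₀ = 1.5506×0.14436×-0.13744 + 0.98953×0.99051×0.99980 = -0.030765 + 0.979943 = 0.949178.
Q̄ = (S₀/π) × [bracket] = (1361/π) × 0.949178 = 411.20 W/m².
Daily total = Q̄ × 24.00 h × 3600 s/h = 411.20 × 24.00 × 3600 / 10⁶ = 35.53 MJ/m².

35.5 MJ/m²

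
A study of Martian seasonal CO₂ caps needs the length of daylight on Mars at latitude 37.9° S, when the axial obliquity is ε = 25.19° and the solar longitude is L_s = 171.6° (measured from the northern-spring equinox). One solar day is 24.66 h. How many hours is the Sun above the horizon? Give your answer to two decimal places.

Solar declination: sin δ = sin ε · sin L_s = sin 25.19° × sin 171.6° = 0.06218, so δ = +3.565°.
cos h₀ = −tan ϕ · tan δ = −tan(-37.9°) × tan(+3.565°) = 0.0485, so h₀ = 1.5223 rad = 87.22°.
Daylight = 2h₀/(2π) × 24.66 h = (1.5223/π) × 24.66 = 11.95 h.

11.95 h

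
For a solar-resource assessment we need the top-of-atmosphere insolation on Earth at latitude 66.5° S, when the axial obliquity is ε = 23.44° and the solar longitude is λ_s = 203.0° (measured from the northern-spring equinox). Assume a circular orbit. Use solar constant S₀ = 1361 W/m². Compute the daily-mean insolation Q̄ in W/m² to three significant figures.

Solar declination: sin δ = sin ε · sin λ_s = sin 23.44° × sin 203.0° = -0.15543, so δ = -8.942°.
cos H₀ = −tan(-66.5°) tan(-8.942°) = -0.3619, H₀ = 1.9411 rad.
Bracket: H₀ sin φ sin δ + cos φ cos δ sin H₀ = 1.9411×-0.91706×-0.15543 + 0.39875×0.98785×0.93223 = 0.276682 + 0.367210 = 0.643892.
Q̄ = (S₀/π) × [bracket] = (1361/π) × 0.643892 = 278.9 W/m².

Q̄ ≈ 279 W/m²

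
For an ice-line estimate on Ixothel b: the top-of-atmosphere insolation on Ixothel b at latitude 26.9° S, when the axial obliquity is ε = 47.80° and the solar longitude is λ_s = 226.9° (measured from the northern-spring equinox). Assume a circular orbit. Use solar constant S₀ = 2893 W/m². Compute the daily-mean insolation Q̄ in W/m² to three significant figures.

Q̄ ≈ 1.08e+03 W/m²

Solar declination: sin δ = sin ε · sin λ_s = sin 47.80° × sin 226.9° = -0.54091, so δ = -32.745°.
cos H₀ = −tan(-26.9°) tan(-32.745°) = -0.3263, H₀ = 1.9031 rad.
Bracket: H₀ sin φ sin δ + cos φ cos δ sin H₀ = 1.9031×-0.45243×-0.54091 + 0.89180×0.84108×0.94528 = 0.465734 + 0.709031 = 1.174765.
Q̄ = (S₀/π) × [bracket] = (2893/π) × 1.174765 = 1082 W/m².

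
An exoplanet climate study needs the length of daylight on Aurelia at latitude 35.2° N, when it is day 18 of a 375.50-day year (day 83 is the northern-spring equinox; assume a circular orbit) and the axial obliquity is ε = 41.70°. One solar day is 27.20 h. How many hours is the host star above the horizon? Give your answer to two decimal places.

Solar longitude: λ_s = 360° × (18 − 83)/375.50 = -62.317°, i.e. -62.317° + 360° = 297.683°.
sin δ = sin 41.70° × sin 297.683° = -0.58908, so δ = -36.092°.
cos H₀ = −tan φ · tan δ = −tan(+35.2°) × tan(-36.092°) = 0.5142, so H₀ = 1.0307 rad = 59.05°.
Daylight = 2H₀/(2π) × 27.20 h = (1.0307/π) × 27.20 = 8.92 h.

8.92 h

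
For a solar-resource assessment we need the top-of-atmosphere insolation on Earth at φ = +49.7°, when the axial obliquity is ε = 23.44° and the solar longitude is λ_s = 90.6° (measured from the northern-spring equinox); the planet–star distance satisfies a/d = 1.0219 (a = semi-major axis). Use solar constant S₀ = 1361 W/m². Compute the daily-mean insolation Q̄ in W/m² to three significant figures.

Solar declination: sin δ = sin ε · sin λ_s = sin 23.44° × sin 90.6° = 0.39777, so δ = +23.439°.
cos H₀ = −tan(+49.7°) tan(+23.439°) = -0.5112, H₀ = 2.1074 rad.
Bracket: H₀ sin φ sin δ + cos φ cos δ sin H₀ = 2.1074×0.76267×0.39777 + 0.64679×0.91749×0.85945 = 0.639316 + 0.510018 = 1.149334.
Inverse-square distance factor (a/d)² = 1.0219² = 1.044280.
Q̄ = (S₀/π) × 1.044280 × [bracket] = (1361/π) × 1.044280 × 1.149334 = 520.0 W/m².

Q̄ ≈ 520 W/m²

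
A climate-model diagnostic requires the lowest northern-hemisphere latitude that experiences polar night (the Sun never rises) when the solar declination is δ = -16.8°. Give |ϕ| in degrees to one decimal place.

|ϕ| = 73.2°

Polar night requires cos h₀ = −tan ϕ tan δ ≥ 1, i.e. tan ϕ tan δ ≤ −1.
The boundary is |tan ϕ| · |tan δ| = 1, so |ϕ| = 90° − |δ| = 90° − 16.8° = 73.2° in the northern hemisphere.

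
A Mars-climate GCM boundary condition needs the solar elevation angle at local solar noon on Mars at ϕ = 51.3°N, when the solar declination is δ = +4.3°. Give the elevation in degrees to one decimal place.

43.0°

At local noon the hour angle is zero, so the zenith angle equals |ϕ − δ| = |+51.3° − (+4.300°)| = 47.000°.
Elevation = 90° − 47.000° = 43.0°.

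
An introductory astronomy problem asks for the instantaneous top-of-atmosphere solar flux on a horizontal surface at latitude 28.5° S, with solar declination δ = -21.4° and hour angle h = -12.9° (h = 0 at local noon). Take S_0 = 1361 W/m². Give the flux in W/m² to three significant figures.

cos θ_z = sin ϕ sin δ + cos ϕ cos δ cos h = 0.174104 + 0.797577 = 0.971681.
Flux = S_0 · cos θ_z = 1361 × 0.971681 = 1322 W/m².

1.32e+03 W/m²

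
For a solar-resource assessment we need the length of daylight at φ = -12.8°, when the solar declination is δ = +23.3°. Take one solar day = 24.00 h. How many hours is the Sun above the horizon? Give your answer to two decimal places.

11.25 h

cos H₀ = −tan φ · tan δ = −tan(-12.8°) × tan(+23.300°) = 0.0978, so H₀ = 1.4728 rad = 84.38°.
Daylight = 2H₀/(2π) × 24.00 h = (1.4728/π) × 24.00 = 11.25 h.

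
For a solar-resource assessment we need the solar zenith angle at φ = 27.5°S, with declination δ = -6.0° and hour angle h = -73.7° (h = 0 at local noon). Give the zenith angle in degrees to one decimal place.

cos θ_z = sin φ sin δ + cos φ cos δ cos h = 0.048266 + 0.247591 = 0.295857.
θ_z = arccos(0.295857) = 72.8°.

θ_z = 72.8°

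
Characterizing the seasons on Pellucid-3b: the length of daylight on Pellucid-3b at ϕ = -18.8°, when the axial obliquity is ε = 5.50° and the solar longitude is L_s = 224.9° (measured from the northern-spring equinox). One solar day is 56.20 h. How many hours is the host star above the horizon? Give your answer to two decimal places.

Solar declination: sin δ = sin ε · sin L_s = sin 5.50° × sin 224.9° = -0.06765, so δ = -3.879°.
cos h₀ = −tan ϕ · tan δ = −tan(-18.8°) × tan(-3.879°) = -0.0231, so h₀ = 1.5939 rad = 91.32°.
Daylight = 2h₀/(2π) × 56.20 h = (1.5939/π) × 56.20 = 28.51 h.

28.51 h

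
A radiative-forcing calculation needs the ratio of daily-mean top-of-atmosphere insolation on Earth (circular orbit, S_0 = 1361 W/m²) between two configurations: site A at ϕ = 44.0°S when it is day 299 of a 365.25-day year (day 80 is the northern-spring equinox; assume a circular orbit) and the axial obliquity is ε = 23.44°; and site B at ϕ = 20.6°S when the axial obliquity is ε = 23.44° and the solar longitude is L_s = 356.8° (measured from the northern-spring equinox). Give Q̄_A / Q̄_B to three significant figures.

— Configuration A (ϕ=-44.0°):
Solar longitude: L_s = 360° × (299 − 80)/365.25 = 215.852°.
sin δ = sin 23.44° × sin 215.852° = -0.23298, so δ = -13.473°.
cos h₀ = −tan(-44.0°) tan(-13.473°) = -0.2314, h₀ = 1.8043 rad.
Bracket: h₀ sin ϕ sin δ + cos ϕ cos δ sin h₀ = 1.8043×-0.69466×-0.23298 + 0.71934×0.97248×0.97287 = 0.292011 + 0.680565 = 0.972576.
Q̄ = (S_0/π) × [bracket] = (1361/π) × 0.972576 = 421.34 W/m².
— Configuration B (ϕ=-20.6°):
Solar declination: sin δ = sin ε · sin L_s = sin 23.44° × sin 356.8° = -0.02221, so δ = -1.272°.
cos h₀ = −tan(-20.6°) tan(-1.272°) = -0.0083, h₀ = 1.5791 rad.
Bracket: h₀ sin ϕ sin δ + cos ϕ cos δ sin h₀ = 1.5791×-0.35184×-0.02221 + 0.93606×0.99975×0.99997 = 0.012340 + 0.935798 = 0.948138.
Q̄ = (S_0/π) × [bracket] = (1361/π) × 0.948138 = 410.75 W/m².
Ratio Q̄_A / Q̄_B = 421.34 / 410.75 = 1.026.

Q̄_A / Q̄_B ≈ 1.03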